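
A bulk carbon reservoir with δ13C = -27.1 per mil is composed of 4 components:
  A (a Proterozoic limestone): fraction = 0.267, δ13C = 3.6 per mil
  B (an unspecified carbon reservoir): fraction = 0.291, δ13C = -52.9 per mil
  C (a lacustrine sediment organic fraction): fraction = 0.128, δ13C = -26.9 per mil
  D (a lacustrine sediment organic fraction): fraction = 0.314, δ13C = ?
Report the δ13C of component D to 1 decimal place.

Isotope mass balance: δ_bulk = Σ fᵢ·δᵢ.
-27.1 = 0.267×(3.6) + 0.291×(-52.9) + 0.128×(-26.9) + 0.314×δ_D
0.314·δ_D = -27.1 − (-17.876) = -9.224
δ_D = -9.224 / 0.314 = -29.38 per mil

-29.4 per mil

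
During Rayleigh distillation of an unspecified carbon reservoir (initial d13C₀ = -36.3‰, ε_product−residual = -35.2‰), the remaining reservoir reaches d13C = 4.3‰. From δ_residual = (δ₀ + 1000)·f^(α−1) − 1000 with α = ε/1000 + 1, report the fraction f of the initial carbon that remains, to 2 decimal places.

0.31

α − 1 = ε/1000 = -0.0352
(δ_res + 1000)/(δ₀ + 1000) = (4.3 + 1000)/(-36.3 + 1000) = 1004.3/963.7 = 1.042129
f = 1.042129^(1/-0.0352) = exp(ln(1.042129)/-0.0352) = exp(0.04127/-0.0352)
f = exp(-1.1723) = 0.3096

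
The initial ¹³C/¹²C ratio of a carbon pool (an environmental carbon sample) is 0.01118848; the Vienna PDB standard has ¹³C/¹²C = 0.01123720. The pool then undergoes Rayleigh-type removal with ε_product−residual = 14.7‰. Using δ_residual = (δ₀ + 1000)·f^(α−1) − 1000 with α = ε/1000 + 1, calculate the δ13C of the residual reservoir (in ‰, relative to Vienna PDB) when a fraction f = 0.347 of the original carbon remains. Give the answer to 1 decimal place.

-19.7‰

δ₀ = (0.01118848/0.01123720 − 1)×1000 = (0.995664 − 1)×1000 = -4.336‰
α − 1 = ε/1000 = 0.0147
f^(α−1) = 0.347^(0.0147) = 0.984561
δ_res = (-4.336 + 1000) × 0.984561 − 1000 = 980.293 − 1000 = -19.71‰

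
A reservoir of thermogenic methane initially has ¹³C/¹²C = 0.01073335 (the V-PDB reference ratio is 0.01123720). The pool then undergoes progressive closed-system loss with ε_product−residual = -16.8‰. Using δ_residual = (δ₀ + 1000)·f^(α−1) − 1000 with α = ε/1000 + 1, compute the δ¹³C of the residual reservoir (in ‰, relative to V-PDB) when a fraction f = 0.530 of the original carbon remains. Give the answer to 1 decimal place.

-34.6‰

δ₀ = (0.01073335/0.01123720 − 1)×1000 = (0.955162 − 1)×1000 = -44.838‰
α − 1 = ε/1000 = -0.0168
f^(α−1) = 0.530^(-0.0168) = 1.010723
δ_res = (-44.838 + 1000) × 1.010723 − 1000 = 965.405 − 1000 = -34.60‰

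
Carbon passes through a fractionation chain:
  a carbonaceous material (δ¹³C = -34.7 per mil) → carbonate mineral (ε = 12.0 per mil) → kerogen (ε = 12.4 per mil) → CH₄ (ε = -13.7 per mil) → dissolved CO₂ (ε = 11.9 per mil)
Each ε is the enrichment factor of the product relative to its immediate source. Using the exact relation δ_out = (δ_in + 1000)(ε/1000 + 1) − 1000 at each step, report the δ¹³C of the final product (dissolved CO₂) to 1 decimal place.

-12.9 per mil

step 1: δ = (-34.70 + 1000)·(12.0/1000 + 1) − 1000 = -23.12 per mil
step 2: δ = (-23.12 + 1000)·(12.4/1000 + 1) − 1000 = -11.00 per mil
step 3: δ = (-11.00 + 1000)·(-13.7/1000 + 1) − 1000 = -24.55 per mil
step 4: δ = (-24.55 + 1000)·(11.9/1000 + 1) − 1000 = -12.94 per mil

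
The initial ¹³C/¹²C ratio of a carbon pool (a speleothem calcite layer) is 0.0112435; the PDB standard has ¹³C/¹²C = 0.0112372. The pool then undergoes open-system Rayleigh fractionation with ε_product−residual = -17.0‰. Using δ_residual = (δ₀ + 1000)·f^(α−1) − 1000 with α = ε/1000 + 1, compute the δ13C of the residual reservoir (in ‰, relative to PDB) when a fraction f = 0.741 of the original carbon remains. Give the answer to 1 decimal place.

δ₀ = (0.0112435/0.0112372 − 1)×1000 = (1.000561 − 1)×1000 = 0.561‰
α − 1 = ε/1000 = -0.0170
f^(α−1) = 0.741^(-0.0170) = 1.005109
δ_res = (0.561 + 1000) × 1.005109 − 1000 = 1005.672 − 1000 = 5.67‰

5.7‰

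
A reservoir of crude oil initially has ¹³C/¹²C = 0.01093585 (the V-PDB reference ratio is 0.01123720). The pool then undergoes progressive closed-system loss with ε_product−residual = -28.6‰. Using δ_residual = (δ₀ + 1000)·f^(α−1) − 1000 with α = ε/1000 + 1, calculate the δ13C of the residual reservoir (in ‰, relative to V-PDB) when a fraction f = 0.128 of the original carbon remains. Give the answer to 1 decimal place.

32.1‰

δ₀ = (0.01093585/0.01123720 − 1)×1000 = (0.973183 − 1)×1000 = -26.817‰
α − 1 = ε/1000 = -0.0286
f^(α−1) = 0.128^(-0.0286) = 1.060556
δ_res = (-26.817 + 1000) × 1.060556 − 1000 = 1032.115 − 1000 = 32.12‰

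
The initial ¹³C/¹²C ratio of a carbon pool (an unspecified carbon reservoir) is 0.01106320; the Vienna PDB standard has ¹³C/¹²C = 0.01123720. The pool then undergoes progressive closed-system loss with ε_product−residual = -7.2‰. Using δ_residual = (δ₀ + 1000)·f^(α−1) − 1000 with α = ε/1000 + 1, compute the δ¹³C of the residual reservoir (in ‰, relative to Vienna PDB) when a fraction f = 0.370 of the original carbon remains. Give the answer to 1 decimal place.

-8.4‰

δ₀ = (0.01106320/0.01123720 − 1)×1000 = (0.984516 − 1)×1000 = -15.484‰
α − 1 = ε/1000 = -0.0072
f^(α−1) = 0.370^(-0.0072) = 1.007184
δ_res = (-15.484 + 1000) × 1.007184 − 1000 = 991.589 − 1000 = -8.41‰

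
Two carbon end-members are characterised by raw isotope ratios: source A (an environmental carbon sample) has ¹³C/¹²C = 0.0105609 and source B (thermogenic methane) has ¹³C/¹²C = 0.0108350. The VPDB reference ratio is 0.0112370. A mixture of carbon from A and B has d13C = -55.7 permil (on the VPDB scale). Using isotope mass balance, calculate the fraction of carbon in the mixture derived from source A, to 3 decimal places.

δ_A = (0.0105609/0.0112370 − 1)×1000 = (0.939833 − 1)×1000 = -60.167 permil
δ_B = (0.0108350/0.0112370 − 1)×1000 = (0.964225 − 1)×1000 = -35.775 permil
f_A = (δ_mix − δ_B)/(δ_A − δ_B) = (-55.7 − (-35.775))/(-60.167 − (-35.775))
f_A = -19.925 / -24.393 = 0.8169

0.817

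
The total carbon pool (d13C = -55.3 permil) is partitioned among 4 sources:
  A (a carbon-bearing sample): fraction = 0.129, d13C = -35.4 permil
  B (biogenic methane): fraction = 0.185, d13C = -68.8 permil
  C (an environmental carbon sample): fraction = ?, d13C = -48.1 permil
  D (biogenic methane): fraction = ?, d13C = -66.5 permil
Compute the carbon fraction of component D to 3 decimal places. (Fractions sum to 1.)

Let f_D and f_C be the unknown fractions; fractions sum to 1 so f_D + f_C = 0.686.
Mass balance: Σ fᵢ·δᵢ = δ_bulk ⇒ f_D·(-66.5) + f_C·(-48.1) = -55.3 − (-17.295) = -38.005
Substitute f_C = 0.686 − f_D:
f_D·(-66.5 − -48.1) = -38.005 − 0.686×(-48.1) = -5.009
f_D = -5.009 / -18.4 = 0.2722

0.272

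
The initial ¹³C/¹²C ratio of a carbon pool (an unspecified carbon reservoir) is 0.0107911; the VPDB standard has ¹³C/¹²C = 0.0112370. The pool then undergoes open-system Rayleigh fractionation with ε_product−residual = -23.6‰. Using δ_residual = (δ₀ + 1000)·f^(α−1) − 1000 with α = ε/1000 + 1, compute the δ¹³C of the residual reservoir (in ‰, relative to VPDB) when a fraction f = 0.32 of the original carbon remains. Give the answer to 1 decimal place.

-13.5‰

δ₀ = (0.0107911/0.0112370 − 1)×1000 = (0.960319 − 1)×1000 = -39.681‰
α − 1 = ε/1000 = -0.0236
f^(α−1) = 0.32^(-0.0236) = 1.027255
δ_res = (-39.681 + 1000) × 1.027255 − 1000 = 986.493 − 1000 = -13.51‰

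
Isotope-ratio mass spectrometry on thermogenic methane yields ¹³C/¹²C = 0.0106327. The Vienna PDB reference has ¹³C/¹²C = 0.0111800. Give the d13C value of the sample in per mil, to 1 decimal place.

d13C = (R_sample / R_standard − 1) × 1000
R_sample / R_standard = 0.0106327 / 0.0111800 = 0.951047
d13C = (0.951047 − 1) × 1000 = -48.95 per mil

-49.0 per mil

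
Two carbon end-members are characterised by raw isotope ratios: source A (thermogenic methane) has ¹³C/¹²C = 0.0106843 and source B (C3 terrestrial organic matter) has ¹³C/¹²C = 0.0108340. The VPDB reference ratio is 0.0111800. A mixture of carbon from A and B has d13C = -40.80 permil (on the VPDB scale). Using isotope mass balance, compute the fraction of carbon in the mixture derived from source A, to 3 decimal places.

0.736

δ_A = (0.0106843/0.0111800 − 1)×1000 = (0.955662 − 1)×1000 = -44.338 permil
δ_B = (0.0108340/0.0111800 − 1)×1000 = (0.969052 − 1)×1000 = -30.948 permil
f_A = (δ_mix − δ_B)/(δ_A − δ_B) = (-40.80 − (-30.948))/(-44.338 − (-30.948))
f_A = -9.852 / -13.390 = 0.7358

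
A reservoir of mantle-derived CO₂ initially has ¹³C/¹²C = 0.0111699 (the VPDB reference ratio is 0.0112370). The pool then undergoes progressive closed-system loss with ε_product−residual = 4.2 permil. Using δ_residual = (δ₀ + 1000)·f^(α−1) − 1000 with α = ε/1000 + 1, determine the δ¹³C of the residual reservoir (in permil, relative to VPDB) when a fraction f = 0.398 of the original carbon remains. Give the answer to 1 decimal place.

-9.8 permil

δ₀ = (0.0111699/0.0112370 − 1)×1000 = (0.994029 − 1)×1000 = -5.971 permil
α − 1 = ε/1000 = 0.0042
f^(α−1) = 0.398^(0.0042) = 0.996138
δ_res = (-5.971 + 1000) × 0.996138 − 1000 = 990.190 − 1000 = -9.81 permil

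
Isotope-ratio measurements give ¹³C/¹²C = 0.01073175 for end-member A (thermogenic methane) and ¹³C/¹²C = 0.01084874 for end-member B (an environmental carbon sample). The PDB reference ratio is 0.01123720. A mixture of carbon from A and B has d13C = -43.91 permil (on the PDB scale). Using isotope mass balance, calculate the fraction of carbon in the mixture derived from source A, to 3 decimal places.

0.897

δ_A = (0.01073175/0.01123720 − 1)×1000 = (0.955020 − 1)×1000 = -44.980 permil
δ_B = (0.01084874/0.01123720 − 1)×1000 = (0.965431 − 1)×1000 = -34.569 permil
f_A = (δ_mix − δ_B)/(δ_A − δ_B) = (-43.91 − (-34.569))/(-44.980 − (-34.569))
f_A = -9.341 / -10.411 = 0.8972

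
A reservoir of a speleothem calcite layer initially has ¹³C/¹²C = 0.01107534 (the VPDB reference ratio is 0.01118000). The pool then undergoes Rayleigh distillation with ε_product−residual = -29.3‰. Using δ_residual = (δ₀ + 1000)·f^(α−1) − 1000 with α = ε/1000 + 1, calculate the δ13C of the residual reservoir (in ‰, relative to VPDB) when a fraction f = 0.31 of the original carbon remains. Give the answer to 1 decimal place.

25.2‰

δ₀ = (0.01107534/0.01118000 − 1)×1000 = (0.990639 − 1)×1000 = -9.361‰
α − 1 = ε/1000 = -0.0293
f^(α−1) = 0.31^(-0.0293) = 1.034911
δ_res = (-9.361 + 1000) × 1.034911 − 1000 = 1025.223 − 1000 = 25.22‰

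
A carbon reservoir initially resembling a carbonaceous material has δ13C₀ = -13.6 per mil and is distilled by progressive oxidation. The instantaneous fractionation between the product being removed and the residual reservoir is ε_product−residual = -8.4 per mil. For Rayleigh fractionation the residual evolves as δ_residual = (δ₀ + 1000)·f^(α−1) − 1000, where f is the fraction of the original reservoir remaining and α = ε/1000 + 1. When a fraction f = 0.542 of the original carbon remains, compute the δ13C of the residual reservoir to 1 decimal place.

Rayleigh residual: δ_res = (δ₀ + 1000)·f^(α−1) − 1000
α = ε/1000 + 1 = 0.99160, so α − 1 = -0.00840
f^(α−1) = 0.542^(-0.00840) = 1.005158
δ_res = (-13.6 + 1000) × 1.005158 − 1000 = 991.488 − 1000 = -8.51 per mil

-8.5 per mil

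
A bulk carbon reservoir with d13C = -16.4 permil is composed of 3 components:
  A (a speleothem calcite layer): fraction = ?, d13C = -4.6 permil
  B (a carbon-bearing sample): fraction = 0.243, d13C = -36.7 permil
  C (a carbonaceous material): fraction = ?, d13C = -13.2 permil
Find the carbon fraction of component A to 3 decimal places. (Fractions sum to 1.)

Let f_A and f_C be the unknown fractions; fractions sum to 1 so f_A + f_C = 0.757.
Mass balance: Σ fᵢ·δᵢ = δ_bulk ⇒ f_A·(-4.6) + f_C·(-13.2) = -16.4 − (-8.918) = -7.482
Substitute f_C = 0.757 − f_A:
f_A·(-4.6 − -13.2) = -7.482 − 0.757×(-13.2) = 2.511
f_A = 2.511 / 8.6 = 0.2919

0.292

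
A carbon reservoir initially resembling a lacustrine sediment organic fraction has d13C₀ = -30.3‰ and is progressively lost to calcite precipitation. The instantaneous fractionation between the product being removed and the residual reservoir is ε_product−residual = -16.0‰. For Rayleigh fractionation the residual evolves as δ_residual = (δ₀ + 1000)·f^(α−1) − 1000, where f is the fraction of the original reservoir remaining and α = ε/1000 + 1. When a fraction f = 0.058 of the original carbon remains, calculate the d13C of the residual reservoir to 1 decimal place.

Rayleigh residual: δ_res = (δ₀ + 1000)·f^(α−1) − 1000
α = ε/1000 + 1 = 0.98400, so α − 1 = -0.01600
f^(α−1) = 0.058^(-0.01600) = 1.046611
δ_res = (-30.3 + 1000) × 1.046611 − 1000 = 1014.898 − 1000 = 14.90‰

14.9‰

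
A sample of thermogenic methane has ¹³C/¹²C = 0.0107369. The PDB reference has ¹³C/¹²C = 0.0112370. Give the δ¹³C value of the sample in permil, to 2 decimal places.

δ¹³C = (R_sample / R_standard − 1) × 1000
R_sample / R_standard = 0.0107369 / 0.0112370 = 0.955495
δ¹³C = (0.955495 − 1) × 1000 = -44.505 permil

-44.50 permil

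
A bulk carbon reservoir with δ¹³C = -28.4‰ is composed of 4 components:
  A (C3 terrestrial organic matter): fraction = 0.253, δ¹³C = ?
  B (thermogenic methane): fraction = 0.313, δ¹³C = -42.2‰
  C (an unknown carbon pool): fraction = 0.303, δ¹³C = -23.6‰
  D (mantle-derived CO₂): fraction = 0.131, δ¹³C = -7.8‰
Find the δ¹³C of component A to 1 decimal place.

-27.7‰

Isotope mass balance: δ_bulk = Σ fᵢ·δᵢ.
-28.4 = 0.253×δ_A + 0.313×(-42.2) + 0.303×(-23.6) + 0.131×(-7.8)
0.253·δ_A = -28.4 − (-21.381) = -7.019
δ_A = -7.019 / 0.253 = -27.74‰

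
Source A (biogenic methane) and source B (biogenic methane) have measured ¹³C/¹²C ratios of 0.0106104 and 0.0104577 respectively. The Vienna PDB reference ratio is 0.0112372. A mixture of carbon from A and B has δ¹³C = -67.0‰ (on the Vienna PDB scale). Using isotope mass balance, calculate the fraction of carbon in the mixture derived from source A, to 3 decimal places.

δ_A = (0.0106104/0.0112372 − 1)×1000 = (0.944221 − 1)×1000 = -55.779‰
δ_B = (0.0104577/0.0112372 − 1)×1000 = (0.930632 − 1)×1000 = -69.368‰
f_A = (δ_mix − δ_B)/(δ_A − δ_B) = (-67.0 − (-69.368))/(-55.779 − (-69.368))
f_A = 2.368 / 13.589 = 0.1742

0.174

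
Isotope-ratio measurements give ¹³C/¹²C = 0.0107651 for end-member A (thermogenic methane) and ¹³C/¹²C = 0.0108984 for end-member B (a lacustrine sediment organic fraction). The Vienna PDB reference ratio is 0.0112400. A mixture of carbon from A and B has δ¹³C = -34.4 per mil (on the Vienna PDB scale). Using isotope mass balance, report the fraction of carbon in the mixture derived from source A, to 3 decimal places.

δ_A = (0.0107651/0.0112400 − 1)×1000 = (0.957749 − 1)×1000 = -42.251 per mil
δ_B = (0.0108984/0.0112400 − 1)×1000 = (0.969609 − 1)×1000 = -30.391 per mil
f_A = (δ_mix − δ_B)/(δ_A − δ_B) = (-34.4 − (-30.391))/(-42.251 − (-30.391))
f_A = -4.009 / -11.859 = 0.3380

0.338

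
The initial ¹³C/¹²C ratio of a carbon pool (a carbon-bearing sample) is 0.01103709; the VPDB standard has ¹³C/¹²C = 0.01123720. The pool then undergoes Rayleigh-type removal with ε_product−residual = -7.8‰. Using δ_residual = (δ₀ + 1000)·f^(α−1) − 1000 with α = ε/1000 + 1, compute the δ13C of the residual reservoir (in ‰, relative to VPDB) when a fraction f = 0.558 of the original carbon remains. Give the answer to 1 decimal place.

-13.3‰

δ₀ = (0.01103709/0.01123720 − 1)×1000 = (0.982192 − 1)×1000 = -17.808‰
α − 1 = ε/1000 = -0.0078
f^(α−1) = 0.558^(-0.0078) = 1.004561
δ_res = (-17.808 + 1000) × 1.004561 − 1000 = 986.672 − 1000 = -13.33‰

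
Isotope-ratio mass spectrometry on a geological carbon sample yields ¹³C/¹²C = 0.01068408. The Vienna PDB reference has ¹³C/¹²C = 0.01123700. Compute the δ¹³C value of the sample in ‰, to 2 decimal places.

δ¹³C = (R_sample / R_standard − 1) × 1000
R_sample / R_standard = 0.01068408 / 0.01123700 = 0.950795
δ¹³C = (0.950795 − 1) × 1000 = -49.205‰

-49.21‰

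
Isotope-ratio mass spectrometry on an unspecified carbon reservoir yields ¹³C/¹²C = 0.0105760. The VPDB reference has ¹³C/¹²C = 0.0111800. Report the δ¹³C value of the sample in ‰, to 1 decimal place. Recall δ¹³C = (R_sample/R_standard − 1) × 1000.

δ¹³C = (R_sample / R_standard − 1) × 1000
R_sample / R_standard = 0.0105760 / 0.0111800 = 0.945975
δ¹³C = (0.945975 − 1) × 1000 = -54.03‰

-54.0‰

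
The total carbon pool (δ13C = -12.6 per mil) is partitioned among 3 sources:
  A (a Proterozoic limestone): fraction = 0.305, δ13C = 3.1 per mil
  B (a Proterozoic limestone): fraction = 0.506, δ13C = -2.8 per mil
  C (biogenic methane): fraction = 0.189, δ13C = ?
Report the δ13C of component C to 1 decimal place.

-64.2 per mil

Isotope mass balance: δ_bulk = Σ fᵢ·δᵢ.
-12.6 = 0.305×(3.1) + 0.506×(-2.8) + 0.189×δ_C
0.189·δ_C = -12.6 − (-0.471) = -12.129
δ_C = -12.129 / 0.189 = -64.17 per mil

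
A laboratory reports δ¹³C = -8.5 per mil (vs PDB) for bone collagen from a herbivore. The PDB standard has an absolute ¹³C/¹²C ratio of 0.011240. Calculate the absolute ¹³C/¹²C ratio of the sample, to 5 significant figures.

R_sample = R_standard × (δ¹³C/1000 + 1)
R_sample = 0.011240 × (-8.5/1000 + 1) = 0.011240 × 0.991500
R_sample = 0.0111445

0.011144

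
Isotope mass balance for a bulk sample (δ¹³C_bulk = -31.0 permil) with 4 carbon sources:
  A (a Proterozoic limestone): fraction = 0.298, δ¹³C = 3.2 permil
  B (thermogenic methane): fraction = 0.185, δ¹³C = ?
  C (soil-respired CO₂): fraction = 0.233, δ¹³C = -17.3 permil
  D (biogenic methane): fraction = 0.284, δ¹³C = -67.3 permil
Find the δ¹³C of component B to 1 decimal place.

-47.6 permil

Isotope mass balance: δ_bulk = Σ fᵢ·δᵢ.
-31.0 = 0.298×(3.2) + 0.185×δ_B + 0.233×(-17.3) + 0.284×(-67.3)
0.185·δ_B = -31.0 − (-22.191) = -8.809
δ_B = -8.809 / 0.185 = -47.62 permil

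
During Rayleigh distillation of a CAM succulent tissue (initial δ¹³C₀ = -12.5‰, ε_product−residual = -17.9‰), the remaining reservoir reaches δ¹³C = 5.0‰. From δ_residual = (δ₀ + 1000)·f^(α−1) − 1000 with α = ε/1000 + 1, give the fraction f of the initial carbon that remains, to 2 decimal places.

α − 1 = ε/1000 = -0.0179
(δ_res + 1000)/(δ₀ + 1000) = (5.0 + 1000)/(-12.5 + 1000) = 1005.0/987.5 = 1.017722
f = 1.017722^(1/-0.0179) = exp(ln(1.017722)/-0.0179) = exp(0.01757/-0.0179)
f = exp(-0.9814) = 0.3748

0.37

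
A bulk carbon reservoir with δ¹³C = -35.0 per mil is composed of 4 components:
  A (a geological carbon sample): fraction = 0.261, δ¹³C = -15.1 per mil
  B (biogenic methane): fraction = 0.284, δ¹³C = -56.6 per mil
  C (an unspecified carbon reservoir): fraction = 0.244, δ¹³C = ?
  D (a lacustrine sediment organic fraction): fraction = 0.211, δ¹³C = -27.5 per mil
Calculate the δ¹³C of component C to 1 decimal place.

Isotope mass balance: δ_bulk = Σ fᵢ·δᵢ.
-35.0 = 0.261×(-15.1) + 0.284×(-56.6) + 0.244×δ_C + 0.211×(-27.5)
0.244·δ_C = -35.0 − (-25.818) = -9.182
δ_C = -9.182 / 0.244 = -37.63 per mil

-37.6 per mil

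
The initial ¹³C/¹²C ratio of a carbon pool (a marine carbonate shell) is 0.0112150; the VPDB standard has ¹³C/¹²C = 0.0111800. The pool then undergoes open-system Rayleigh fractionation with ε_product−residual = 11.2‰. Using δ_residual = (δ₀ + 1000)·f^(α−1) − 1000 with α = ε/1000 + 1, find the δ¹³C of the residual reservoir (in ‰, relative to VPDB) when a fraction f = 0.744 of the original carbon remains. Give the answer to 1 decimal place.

δ₀ = (0.0112150/0.0111800 − 1)×1000 = (1.003131 − 1)×1000 = 3.131‰
α − 1 = ε/1000 = 0.0112
f^(α−1) = 0.744^(0.0112) = 0.996693
δ_res = (3.131 + 1000) × 0.996693 − 1000 = 999.814 − 1000 = -0.19‰

-0.2‰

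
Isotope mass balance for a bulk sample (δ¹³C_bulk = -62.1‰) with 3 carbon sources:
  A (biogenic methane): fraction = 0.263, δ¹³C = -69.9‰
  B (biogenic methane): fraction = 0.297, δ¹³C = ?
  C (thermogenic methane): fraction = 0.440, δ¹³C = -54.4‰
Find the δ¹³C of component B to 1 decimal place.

-66.6‰

Isotope mass balance: δ_bulk = Σ fᵢ·δᵢ.
-62.1 = 0.263×(-69.9) + 0.297×δ_B + 0.440×(-54.4)
0.297·δ_B = -62.1 − (-42.320) = -19.780
δ_B = -19.780 / 0.297 = -66.60‰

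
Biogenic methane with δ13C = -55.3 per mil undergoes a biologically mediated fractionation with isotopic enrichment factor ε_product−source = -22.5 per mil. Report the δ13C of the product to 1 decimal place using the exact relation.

To first order, δ_product ≈ δ_source + ε = -77.8 per mil.
Exactly, δ_product = (δ_source + 1000)·(ε/1000 + 1) − 1000.
δ_product = (-55.3 + 1000) × (-22.5/1000 + 1) − 1000
δ_product = -76.56 per mil

-76.6 per mil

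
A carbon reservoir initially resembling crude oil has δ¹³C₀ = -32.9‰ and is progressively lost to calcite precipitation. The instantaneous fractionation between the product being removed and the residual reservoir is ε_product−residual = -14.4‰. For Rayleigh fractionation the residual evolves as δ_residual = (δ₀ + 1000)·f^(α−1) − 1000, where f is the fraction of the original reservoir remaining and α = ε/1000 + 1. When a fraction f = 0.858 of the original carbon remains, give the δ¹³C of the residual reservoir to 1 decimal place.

-30.8‰

Rayleigh residual: δ_res = (δ₀ + 1000)·f^(α−1) − 1000
α = ε/1000 + 1 = 0.98560, so α − 1 = -0.01440
f^(α−1) = 0.858^(-0.01440) = 1.002208
δ_res = (-32.9 + 1000) × 1.002208 − 1000 = 969.235 − 1000 = -30.76‰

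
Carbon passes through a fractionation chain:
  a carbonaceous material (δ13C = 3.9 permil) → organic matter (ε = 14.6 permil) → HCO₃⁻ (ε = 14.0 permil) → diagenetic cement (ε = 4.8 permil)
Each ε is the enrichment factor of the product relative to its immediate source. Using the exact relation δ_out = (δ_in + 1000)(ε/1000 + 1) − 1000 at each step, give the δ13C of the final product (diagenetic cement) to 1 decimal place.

37.8 permil

step 1: δ = (3.90 + 1000)·(14.6/1000 + 1) − 1000 = 18.56 permil
step 2: δ = (18.56 + 1000)·(14.0/1000 + 1) − 1000 = 32.82 permil
step 3: δ = (32.82 + 1000)·(4.8/1000 + 1) − 1000 = 37.77 permil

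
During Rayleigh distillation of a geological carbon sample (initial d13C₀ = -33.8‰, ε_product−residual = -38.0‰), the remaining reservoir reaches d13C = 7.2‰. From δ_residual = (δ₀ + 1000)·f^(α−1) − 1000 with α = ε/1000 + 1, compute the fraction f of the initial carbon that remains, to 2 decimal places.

0.33

α − 1 = ε/1000 = -0.0380
(δ_res + 1000)/(δ₀ + 1000) = (7.2 + 1000)/(-33.8 + 1000) = 1007.2/966.2 = 1.042434
f = 1.042434^(1/-0.0380) = exp(ln(1.042434)/-0.0380) = exp(0.04156/-0.0380)
f = exp(-1.0936) = 0.3350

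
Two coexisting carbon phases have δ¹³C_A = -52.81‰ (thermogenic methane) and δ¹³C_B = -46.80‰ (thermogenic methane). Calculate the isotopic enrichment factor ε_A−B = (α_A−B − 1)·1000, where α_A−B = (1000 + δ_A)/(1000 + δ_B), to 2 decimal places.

-6.31‰

α_A−B = (1000 + -52.81) / (1000 + -46.80) = 947.19 / 953.20 = 0.993695
ε_A−B = (0.993695 − 1) × 1000 = -6.305‰
(The approximation ε ≈ δ_A − δ_B would give -6.01‰.)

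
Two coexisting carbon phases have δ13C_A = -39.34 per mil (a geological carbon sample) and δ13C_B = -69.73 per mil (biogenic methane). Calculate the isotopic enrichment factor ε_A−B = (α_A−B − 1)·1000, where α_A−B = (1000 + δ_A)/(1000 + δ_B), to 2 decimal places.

32.67 per mil

α_A−B = (1000 + -39.34) / (1000 + -69.73) = 960.66 / 930.27 = 1.032668
ε_A−B = (1.032668 − 1) × 1000 = 32.668 per mil
(The approximation ε ≈ δ_A − δ_B would give 30.39 per mil.)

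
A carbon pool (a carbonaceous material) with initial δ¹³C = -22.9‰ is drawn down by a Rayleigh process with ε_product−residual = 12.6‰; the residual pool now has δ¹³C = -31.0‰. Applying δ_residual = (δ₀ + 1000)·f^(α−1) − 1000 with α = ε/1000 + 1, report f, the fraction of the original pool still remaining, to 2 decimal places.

0.52

α − 1 = ε/1000 = 0.0126
(δ_res + 1000)/(δ₀ + 1000) = (-31.0 + 1000)/(-22.9 + 1000) = 969.0/977.1 = 0.991710
f = 0.991710^(1/0.0126) = exp(ln(0.991710)/0.0126) = exp(-0.00832/0.0126)
f = exp(-0.6607) = 0.5165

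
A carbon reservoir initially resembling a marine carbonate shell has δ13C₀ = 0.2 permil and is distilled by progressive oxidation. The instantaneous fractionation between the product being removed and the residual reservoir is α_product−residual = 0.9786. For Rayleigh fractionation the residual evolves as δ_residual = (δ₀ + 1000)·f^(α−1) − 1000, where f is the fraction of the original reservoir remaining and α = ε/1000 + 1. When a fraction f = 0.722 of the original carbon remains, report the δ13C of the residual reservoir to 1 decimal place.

Rayleigh residual: δ_res = (δ₀ + 1000)·f^(α−1) − 1000
α − 1 = -0.02140
f^(α−1) = 0.722^(-0.02140) = 1.006995
δ_res = (0.2 + 1000) × 1.006995 − 1000 = 1007.196 − 1000 = 7.20 permil

7.2 permil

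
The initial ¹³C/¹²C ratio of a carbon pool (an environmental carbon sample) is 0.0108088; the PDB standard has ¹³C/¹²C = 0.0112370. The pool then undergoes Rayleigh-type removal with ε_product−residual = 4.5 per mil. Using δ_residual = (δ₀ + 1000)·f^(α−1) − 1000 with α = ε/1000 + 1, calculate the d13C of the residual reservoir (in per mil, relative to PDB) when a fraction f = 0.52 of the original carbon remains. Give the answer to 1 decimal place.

-40.9 per mil

δ₀ = (0.0108088/0.0112370 − 1)×1000 = (0.961894 − 1)×1000 = -38.106 per mil
α − 1 = ε/1000 = 0.0045
f^(α−1) = 0.52^(0.0045) = 0.997062
δ_res = (-38.106 + 1000) × 0.997062 − 1000 = 959.067 − 1000 = -40.93 per mil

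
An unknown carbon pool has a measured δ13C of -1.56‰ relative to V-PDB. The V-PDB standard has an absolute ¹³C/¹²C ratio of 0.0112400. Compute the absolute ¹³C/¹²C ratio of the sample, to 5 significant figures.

R_sample = R_standard × (δ13C/1000 + 1)
R_sample = 0.0112400 × (-1.56/1000 + 1) = 0.0112400 × 0.998440
R_sample = 0.0112225

0.011222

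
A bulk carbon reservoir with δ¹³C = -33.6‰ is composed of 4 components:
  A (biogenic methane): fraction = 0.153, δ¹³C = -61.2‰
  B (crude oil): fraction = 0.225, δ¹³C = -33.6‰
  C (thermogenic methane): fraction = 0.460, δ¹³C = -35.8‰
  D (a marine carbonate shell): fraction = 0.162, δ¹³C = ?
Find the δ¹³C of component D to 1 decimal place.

-1.3‰

Isotope mass balance: δ_bulk = Σ fᵢ·δᵢ.
-33.6 = 0.153×(-61.2) + 0.225×(-33.6) + 0.460×(-35.8) + 0.162×δ_D
0.162·δ_D = -33.6 − (-33.392) = -0.208
δ_D = -0.208 / 0.162 = -1.29‰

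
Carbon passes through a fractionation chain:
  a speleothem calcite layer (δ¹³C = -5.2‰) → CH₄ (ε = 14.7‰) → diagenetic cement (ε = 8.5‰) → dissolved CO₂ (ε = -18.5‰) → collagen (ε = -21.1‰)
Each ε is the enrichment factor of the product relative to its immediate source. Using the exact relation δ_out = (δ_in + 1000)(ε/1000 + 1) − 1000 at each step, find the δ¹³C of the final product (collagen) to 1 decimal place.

step 1: δ = (-5.20 + 1000)·(14.7/1000 + 1) − 1000 = 9.42‰
step 2: δ = (9.42 + 1000)·(8.5/1000 + 1) − 1000 = 18.00‰
step 3: δ = (18.00 + 1000)·(-18.5/1000 + 1) − 1000 = -0.83‰
step 4: δ = (-0.83 + 1000)·(-21.1/1000 + 1) − 1000 = -21.91‰

-21.9‰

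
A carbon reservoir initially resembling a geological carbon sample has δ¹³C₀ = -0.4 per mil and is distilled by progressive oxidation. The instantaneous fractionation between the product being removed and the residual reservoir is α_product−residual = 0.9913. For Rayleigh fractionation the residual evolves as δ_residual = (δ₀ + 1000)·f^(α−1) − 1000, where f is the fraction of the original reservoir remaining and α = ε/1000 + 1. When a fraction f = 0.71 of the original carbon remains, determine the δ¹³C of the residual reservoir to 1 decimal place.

2.6 per mil

Rayleigh residual: δ_res = (δ₀ + 1000)·f^(α−1) − 1000
α − 1 = -0.00870
f^(α−1) = 0.71^(-0.00870) = 1.002984
δ_res = (-0.4 + 1000) × 1.002984 − 1000 = 1002.583 − 1000 = 2.58 per mil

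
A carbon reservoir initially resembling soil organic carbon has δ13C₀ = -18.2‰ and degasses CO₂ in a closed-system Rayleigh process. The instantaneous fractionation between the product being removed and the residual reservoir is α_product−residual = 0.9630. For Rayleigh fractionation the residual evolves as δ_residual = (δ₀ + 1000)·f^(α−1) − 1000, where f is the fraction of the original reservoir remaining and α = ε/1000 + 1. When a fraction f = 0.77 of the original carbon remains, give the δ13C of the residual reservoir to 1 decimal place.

Rayleigh residual: δ_res = (δ₀ + 1000)·f^(α−1) − 1000
α − 1 = -0.03700
f^(α−1) = 0.77^(-0.03700) = 1.009717
δ_res = (-18.2 + 1000) × 1.009717 − 1000 = 991.341 − 1000 = -8.66‰

-8.7‰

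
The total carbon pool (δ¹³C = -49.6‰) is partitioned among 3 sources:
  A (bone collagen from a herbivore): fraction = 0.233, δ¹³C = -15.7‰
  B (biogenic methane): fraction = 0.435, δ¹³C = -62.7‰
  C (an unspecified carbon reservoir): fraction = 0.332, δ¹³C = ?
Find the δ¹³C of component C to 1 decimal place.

-56.2‰

Isotope mass balance: δ_bulk = Σ fᵢ·δᵢ.
-49.6 = 0.233×(-15.7) + 0.435×(-62.7) + 0.332×δ_C
0.332·δ_C = -49.6 − (-30.933) = -18.667
δ_C = -18.667 / 0.332 = -56.23‰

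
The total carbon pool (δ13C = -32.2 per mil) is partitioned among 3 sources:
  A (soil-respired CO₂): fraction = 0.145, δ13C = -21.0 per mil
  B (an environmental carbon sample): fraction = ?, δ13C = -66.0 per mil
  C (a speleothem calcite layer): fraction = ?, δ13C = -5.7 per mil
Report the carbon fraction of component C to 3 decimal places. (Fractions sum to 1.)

Let f_C and f_B be the unknown fractions; fractions sum to 1 so f_C + f_B = 0.855.
Mass balance: Σ fᵢ·δᵢ = δ_bulk ⇒ f_C·(-5.7) + f_B·(-66.0) = -32.2 − (-3.045) = -29.155
Substitute f_B = 0.855 − f_C:
f_C·(-5.7 − -66.0) = -29.155 − 0.855×(-66.0) = 27.275
f_C = 27.275 / 60.3 = 0.4523

0.452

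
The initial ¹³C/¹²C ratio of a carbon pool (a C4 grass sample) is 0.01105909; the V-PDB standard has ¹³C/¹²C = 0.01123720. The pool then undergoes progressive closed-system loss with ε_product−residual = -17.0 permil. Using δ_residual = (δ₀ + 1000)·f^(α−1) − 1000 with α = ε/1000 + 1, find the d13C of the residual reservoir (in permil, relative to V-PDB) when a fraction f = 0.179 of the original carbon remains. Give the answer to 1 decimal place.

δ₀ = (0.01105909/0.01123720 − 1)×1000 = (0.984150 − 1)×1000 = -15.850 permil
α − 1 = ε/1000 = -0.0170
f^(α−1) = 0.179^(-0.0170) = 1.029678
δ_res = (-15.850 + 1000) × 1.029678 − 1000 = 1013.358 − 1000 = 13.36 permil

13.4 permil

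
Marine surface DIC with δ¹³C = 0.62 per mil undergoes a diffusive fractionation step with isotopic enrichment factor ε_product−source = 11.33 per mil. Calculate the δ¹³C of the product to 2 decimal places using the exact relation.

11.96 per mil

Exactly, δ_product = (δ_source + 1000)·(ε/1000 + 1) − 1000.
δ_product = (0.62 + 1000) × (11.33/1000 + 1) − 1000
δ_product = 11.957 per mil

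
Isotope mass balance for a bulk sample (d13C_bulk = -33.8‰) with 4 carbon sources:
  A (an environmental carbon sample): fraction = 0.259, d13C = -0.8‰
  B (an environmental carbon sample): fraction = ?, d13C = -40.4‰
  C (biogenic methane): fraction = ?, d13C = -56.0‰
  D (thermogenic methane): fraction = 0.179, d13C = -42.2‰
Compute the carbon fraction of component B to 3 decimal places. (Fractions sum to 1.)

Let f_B and f_C be the unknown fractions; fractions sum to 1 so f_B + f_C = 0.562.
Mass balance: Σ fᵢ·δᵢ = δ_bulk ⇒ f_B·(-40.4) + f_C·(-56.0) = -33.8 − (-7.761) = -26.039
Substitute f_C = 0.562 − f_B:
f_B·(-40.4 − -56.0) = -26.039 − 0.562×(-56.0) = 5.433
f_B = 5.433 / 15.6 = 0.3483

0.348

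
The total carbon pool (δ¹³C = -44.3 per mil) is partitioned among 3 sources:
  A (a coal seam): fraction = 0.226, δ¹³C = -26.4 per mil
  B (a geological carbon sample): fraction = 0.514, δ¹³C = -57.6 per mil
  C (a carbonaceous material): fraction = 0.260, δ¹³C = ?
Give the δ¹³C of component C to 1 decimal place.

Isotope mass balance: δ_bulk = Σ fᵢ·δᵢ.
-44.3 = 0.226×(-26.4) + 0.514×(-57.6) + 0.260×δ_C
0.260·δ_C = -44.3 − (-35.573) = -8.727
δ_C = -8.727 / 0.260 = -33.57 per mil

-33.6 per mil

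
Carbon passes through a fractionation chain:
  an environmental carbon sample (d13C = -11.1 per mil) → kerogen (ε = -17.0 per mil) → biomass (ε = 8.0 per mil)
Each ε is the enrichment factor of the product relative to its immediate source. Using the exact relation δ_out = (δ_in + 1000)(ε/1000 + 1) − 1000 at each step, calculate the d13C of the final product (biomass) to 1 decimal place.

-20.1 per mil

step 1: δ = (-11.10 + 1000)·(-17.0/1000 + 1) − 1000 = -27.91 per mil
step 2: δ = (-27.91 + 1000)·(8.0/1000 + 1) − 1000 = -20.13 per mil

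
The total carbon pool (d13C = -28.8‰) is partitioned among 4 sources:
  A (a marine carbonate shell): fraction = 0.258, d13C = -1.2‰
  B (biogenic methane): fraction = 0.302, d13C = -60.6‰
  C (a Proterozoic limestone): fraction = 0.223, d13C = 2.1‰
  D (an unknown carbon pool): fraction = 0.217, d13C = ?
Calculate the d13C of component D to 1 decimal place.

Isotope mass balance: δ_bulk = Σ fᵢ·δᵢ.
-28.8 = 0.258×(-1.2) + 0.302×(-60.6) + 0.223×(2.1) + 0.217×δ_D
0.217·δ_D = -28.8 − (-18.143) = -10.657
δ_D = -10.657 / 0.217 = -49.11‰

-49.1‰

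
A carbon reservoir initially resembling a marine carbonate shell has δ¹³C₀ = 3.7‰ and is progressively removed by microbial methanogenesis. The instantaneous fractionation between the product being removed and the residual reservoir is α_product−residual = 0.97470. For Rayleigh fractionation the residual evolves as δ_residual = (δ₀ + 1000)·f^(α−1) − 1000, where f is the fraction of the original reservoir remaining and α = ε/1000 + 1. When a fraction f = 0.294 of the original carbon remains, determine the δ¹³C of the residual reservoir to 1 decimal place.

Rayleigh residual: δ_res = (δ₀ + 1000)·f^(α−1) − 1000
α − 1 = -0.02530
f^(α−1) = 0.294^(-0.02530) = 1.031456
δ_res = (3.7 + 1000) × 1.031456 − 1000 = 1035.273 − 1000 = 35.27‰

35.3‰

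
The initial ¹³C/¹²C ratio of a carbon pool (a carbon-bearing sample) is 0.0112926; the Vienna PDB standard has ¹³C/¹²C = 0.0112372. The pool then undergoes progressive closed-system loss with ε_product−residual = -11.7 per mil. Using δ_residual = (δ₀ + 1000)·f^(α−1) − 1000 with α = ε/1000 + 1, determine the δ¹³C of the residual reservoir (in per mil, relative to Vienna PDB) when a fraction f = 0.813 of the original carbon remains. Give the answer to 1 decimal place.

δ₀ = (0.0112926/0.0112372 − 1)×1000 = (1.004930 − 1)×1000 = 4.930 per mil
α − 1 = ε/1000 = -0.0117
f^(α−1) = 0.813^(-0.0117) = 1.002425
δ_res = (4.930 + 1000) × 1.002425 − 1000 = 1007.367 − 1000 = 7.37 per mil

7.4 per mil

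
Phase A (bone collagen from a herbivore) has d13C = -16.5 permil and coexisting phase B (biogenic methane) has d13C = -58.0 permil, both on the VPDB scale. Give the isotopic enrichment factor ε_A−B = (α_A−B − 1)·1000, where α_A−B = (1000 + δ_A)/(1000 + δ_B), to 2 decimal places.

44.06 permil

α_A−B = (1000 + -16.5) / (1000 + -58.0) = 983.5 / 942.0 = 1.044055
ε_A−B = (1.044055 − 1) × 1000 = 44.055 permil
(The approximation ε ≈ δ_A − δ_B would give 41.5 permil.)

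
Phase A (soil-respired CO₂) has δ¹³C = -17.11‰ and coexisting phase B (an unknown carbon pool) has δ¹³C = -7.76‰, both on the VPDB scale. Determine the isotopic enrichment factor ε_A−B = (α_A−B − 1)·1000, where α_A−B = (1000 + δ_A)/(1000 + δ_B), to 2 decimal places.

α_A−B = (1000 + -17.11) / (1000 + -7.76) = 982.89 / 992.24 = 0.990577
ε_A−B = (0.990577 − 1) × 1000 = -9.423‰
(The approximation ε ≈ δ_A − δ_B would give -9.35‰.)

-9.42‰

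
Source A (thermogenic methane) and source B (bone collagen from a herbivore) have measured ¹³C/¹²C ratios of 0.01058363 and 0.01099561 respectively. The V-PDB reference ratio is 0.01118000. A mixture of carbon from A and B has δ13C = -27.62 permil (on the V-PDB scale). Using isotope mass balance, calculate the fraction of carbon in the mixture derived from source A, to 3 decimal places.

δ_A = (0.01058363/0.01118000 − 1)×1000 = (0.946657 − 1)×1000 = -53.343 permil
δ_B = (0.01099561/0.01118000 − 1)×1000 = (0.983507 − 1)×1000 = -16.493 permil
f_A = (δ_mix − δ_B)/(δ_A − δ_B) = (-27.62 − (-16.493))/(-53.343 − (-16.493))
f_A = -11.127 / -36.850 = 0.3020

0.302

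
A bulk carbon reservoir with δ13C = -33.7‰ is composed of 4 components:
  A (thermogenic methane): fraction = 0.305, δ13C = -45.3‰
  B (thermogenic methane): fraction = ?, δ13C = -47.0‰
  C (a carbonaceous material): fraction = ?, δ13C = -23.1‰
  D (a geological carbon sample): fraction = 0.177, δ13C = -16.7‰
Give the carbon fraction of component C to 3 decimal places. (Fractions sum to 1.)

Let f_C and f_B be the unknown fractions; fractions sum to 1 so f_C + f_B = 0.518.
Mass balance: Σ fᵢ·δᵢ = δ_bulk ⇒ f_C·(-23.1) + f_B·(-47.0) = -33.7 − (-16.772) = -16.928
Substitute f_B = 0.518 − f_C:
f_C·(-23.1 − -47.0) = -16.928 − 0.518×(-47.0) = 7.418
f_C = 7.418 / 23.9 = 0.3104

0.310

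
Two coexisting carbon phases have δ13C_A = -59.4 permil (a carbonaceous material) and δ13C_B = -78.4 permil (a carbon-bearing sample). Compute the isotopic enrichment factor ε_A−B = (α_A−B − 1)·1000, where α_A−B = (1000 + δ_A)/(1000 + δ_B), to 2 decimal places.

20.62 permil

α_A−B = (1000 + -59.4) / (1000 + -78.4) = 940.6 / 921.6 = 1.020616
ε_A−B = (1.020616 − 1) × 1000 = 20.616 permil
(The approximation ε ≈ δ_A − δ_B would give 19.0 permil.)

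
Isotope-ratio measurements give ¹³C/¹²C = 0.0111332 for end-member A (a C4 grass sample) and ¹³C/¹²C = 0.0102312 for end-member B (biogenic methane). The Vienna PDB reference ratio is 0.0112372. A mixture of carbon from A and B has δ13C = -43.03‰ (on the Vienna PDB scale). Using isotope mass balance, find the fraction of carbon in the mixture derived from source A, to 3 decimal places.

0.579

δ_A = (0.0111332/0.0112372 − 1)×1000 = (0.990745 − 1)×1000 = -9.255‰
δ_B = (0.0102312/0.0112372 − 1)×1000 = (0.910476 − 1)×1000 = -89.524‰
f_A = (δ_mix − δ_B)/(δ_A − δ_B) = (-43.03 − (-89.524))/(-9.255 − (-89.524))
f_A = 46.494 / 80.269 = 0.5792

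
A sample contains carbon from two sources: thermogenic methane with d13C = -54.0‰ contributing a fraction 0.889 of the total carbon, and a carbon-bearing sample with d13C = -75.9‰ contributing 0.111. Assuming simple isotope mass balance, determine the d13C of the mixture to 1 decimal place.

-56.4‰

δ_mix = f_A·δ_A + f_B·δ_B
δ_mix = 0.889 × (-54.0) + 0.111 × (-75.9)
δ_mix = -48.01 + -8.42 = -56.43‰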